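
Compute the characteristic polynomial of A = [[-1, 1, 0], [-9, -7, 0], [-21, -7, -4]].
χ_A(x) = (x + 4)^3

xI - A = [[x + 1, -1, 0], [9, x + 7, 0], [21, 7, x + 4]].

Expanding det(xI - A) along the first row:
det(xI - A) = + (x + 1)·det([[x + 7, 0], [7, x + 4]]) - (-1)·det([[9, 0], [21, x + 4]]) + (0)·det([[9, x + 7], [21, 7]]).

Evaluating gives χ_A(x) = x^3 + 12x^2 + 48x + 64 = (x + 4)^3.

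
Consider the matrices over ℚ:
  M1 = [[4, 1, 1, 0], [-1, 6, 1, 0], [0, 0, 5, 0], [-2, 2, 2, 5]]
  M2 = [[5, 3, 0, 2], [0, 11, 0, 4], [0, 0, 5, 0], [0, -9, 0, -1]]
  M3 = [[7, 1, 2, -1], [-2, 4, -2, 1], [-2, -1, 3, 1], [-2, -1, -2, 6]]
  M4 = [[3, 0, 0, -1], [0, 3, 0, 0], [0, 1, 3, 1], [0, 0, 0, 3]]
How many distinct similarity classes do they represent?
2 classes: {M1, M2, M3}, {M4}

Characteristic polynomials: χ_{M1} = (x - 5)^4, χ_{M2} = (x - 5)^4, χ_{M3} = (x - 5)^4, χ_{M4} = (x - 3)^4.

{M1, M2, M3}: invariant factors x - 5, x - 5, (x - 5)^2.

{M4}: invariant factors (x - 3)^2, (x - 3)^2.

Matrices are similar if and only if their invariant-factor lists agree; the partition into similarity classes is {M1, M2, M3}, {M4}.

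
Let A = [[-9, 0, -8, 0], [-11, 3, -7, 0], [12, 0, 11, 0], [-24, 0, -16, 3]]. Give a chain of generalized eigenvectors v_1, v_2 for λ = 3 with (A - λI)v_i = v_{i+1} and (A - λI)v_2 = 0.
We seek v_1 ∈ ker((A - 3I)^2) \ ker(A - 3I), then set v_{i+1} = (A - 3I) v_i.

One such chain is v_1 = [[-2, -3, 3, -5]]^T, v_2 = [[0, 1, 0, 0]]^T. Check: (A - 3I) v_2 = [[0, 0, 0, 0]]^T = 0.

v_1 = [[-2, -3, 3, -5]]^T, v_2 = [[0, 1, 0, 0]]^T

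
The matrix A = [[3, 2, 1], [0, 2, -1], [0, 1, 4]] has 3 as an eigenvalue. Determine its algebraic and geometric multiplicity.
algebraic multiplicity 3, geometric multiplicity 1

The characteristic polynomial is (x - 3)^3, so the factor x - 3 appears with exponent 3: the algebraic multiplicity is 3.

rank(A - 3I) = 2, so the eigenspace has dimension 3 - 2 = 1: the geometric multiplicity is 1.

Since 1 < 3, A is not diagonalizable.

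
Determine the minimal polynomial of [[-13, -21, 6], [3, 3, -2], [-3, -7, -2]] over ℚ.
The characteristic polynomial factors as (x + 4)^3. The minimal polynomial is ∏(x - λ)^{k_λ} where k_λ is the size of the largest Jordan block at λ.

For λ = -4: rank(A + 4I) = 1, and the largest Jordan block has size 2 (the smallest k with rank((A + 4I)^k) = rank((A + 4I)^(k+1))).

So m_A(x) = (x + 4)^2.

m_A(x) = (x + 4)^2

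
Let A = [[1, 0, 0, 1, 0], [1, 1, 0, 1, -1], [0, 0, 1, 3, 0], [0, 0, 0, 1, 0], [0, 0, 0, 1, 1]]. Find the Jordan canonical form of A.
The characteristic polynomial is det(xI - A) = (x - 1)^5, so the eigenvalues are 1 (algebraic multiplicity 5).

For λ = 1: rank(A - I) = 2, rank((A - I)^2) = 0. The eigenspace has dimension 5 - 2 = 3, so there are 3 Jordan blocks; the rank sequence gives block sizes [2, 2, 1].

Assembling the blocks gives the Jordan form J above.

J = [[1, 1, 0, 0, 0], [0, 1, 0, 0, 0], [0, 0, 1, 1, 0], [0, 0, 0, 1, 0], [0, 0, 0, 0, 1]]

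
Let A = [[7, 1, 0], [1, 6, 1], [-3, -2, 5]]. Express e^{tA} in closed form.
A has Jordan form J = [[6, 1, 0], [0, 6, 1], [0, 0, 6]] with A = PJP^{-1}, so e^{tA} = P e^{tJ} P^{-1}.

For a Jordan block J_k(λ), e^{tJ_k(λ)} = e^{λt} · (I + tN + t^2 N^2/2! + ... + t^{k-1} N^{k-1}/(k-1)!) where N is the nilpotent superdiagonal part.

Assembling the blocks and conjugating back gives the entries of e^{tA} as shown above.

e^{tA} = [[(t^2 + t + 1)*e^{6*t}, t*(t + 2)*e^{6*t}/2, t^2*e^{6*t}/2], [t*(1 - t)*e^{6*t}, (2 - t^2)*e^{6*t}/2, t*(2 - t)*e^{6*t}/2], [t*(-t - 3)*e^{6*t}, t*(-t - 4)*e^{6*t}/2, (-t^2/2 - t + 1)*e^{6*t}]]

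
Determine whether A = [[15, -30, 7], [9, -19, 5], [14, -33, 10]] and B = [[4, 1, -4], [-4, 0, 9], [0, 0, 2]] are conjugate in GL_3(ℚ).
Yes.

Two matrices over a field are similar if and only if they have the same invariant factors.

Both A and B have characteristic polynomial (x - 2)^3 and minimal polynomial (x - 2)^3. Computing further, both have invariant factors (x - 2)^3. Hence A and B are similar.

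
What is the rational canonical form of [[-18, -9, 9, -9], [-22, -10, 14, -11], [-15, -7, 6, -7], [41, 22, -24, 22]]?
R = [[0, 0, 0, -9], [1, 0, 0, 0], [0, 1, 0, -6], [0, 0, 1, 0]]

The invariant factors of A (the non-unit diagonal entries of the Smith normal form of xI - A over ℚ[x]) are (x^2 + 3)^2, each dividing the next. The characteristic polynomial is their product, (x^2 + 3)^2.

The rational canonical form is the block-diagonal matrix of companion matrices C(f_i):
R = [[0, 0, 0, -9], [1, 0, 0, 0], [0, 1, 0, -6], [0, 0, 1, 0]].

Note the characteristic polynomial does not split into linear factors over ℚ, so A has no Jordan form over ℚ; the rational canonical form exists over any field.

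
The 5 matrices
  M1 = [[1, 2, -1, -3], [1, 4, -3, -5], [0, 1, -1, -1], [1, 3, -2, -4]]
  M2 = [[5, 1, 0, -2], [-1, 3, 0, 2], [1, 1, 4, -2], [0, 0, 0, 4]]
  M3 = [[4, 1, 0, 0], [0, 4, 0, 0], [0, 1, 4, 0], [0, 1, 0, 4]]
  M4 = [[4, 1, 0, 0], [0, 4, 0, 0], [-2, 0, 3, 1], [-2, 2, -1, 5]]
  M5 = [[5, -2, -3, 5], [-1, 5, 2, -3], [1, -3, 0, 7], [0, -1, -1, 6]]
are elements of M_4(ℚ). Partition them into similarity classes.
Characteristic polynomials: χ_{M1} = x^4, χ_{M2} = (x - 4)^4, χ_{M3} = (x - 4)^4, χ_{M4} = (x - 4)^4, χ_{M5} = (x - 4)^4.

{M1}: invariant factors x^2, x^2.

{M2, M3}: invariant factors x - 4, x - 4, (x - 4)^2.

{M4, M5}: invariant factors (x - 4)^2, (x - 4)^2.

Matrices are similar if and only if their invariant-factor lists agree; the partition into similarity classes is {M1}, {M2, M3}, {M4, M5}.

3 classes: {M1}, {M2, M3}, {M4, M5}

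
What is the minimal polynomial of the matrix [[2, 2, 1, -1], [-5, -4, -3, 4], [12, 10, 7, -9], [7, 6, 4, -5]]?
m_A(x) = x^3

The characteristic polynomial factors as x^4. The minimal polynomial is ∏(x - λ)^{k_λ} where k_λ is the size of the largest Jordan block at λ.

For λ = 0: rank(A) = 2, and the largest Jordan block has size 3 (the smallest k with rank(A^k) = rank(A^(k+1))).

So m_A(x) = x^3.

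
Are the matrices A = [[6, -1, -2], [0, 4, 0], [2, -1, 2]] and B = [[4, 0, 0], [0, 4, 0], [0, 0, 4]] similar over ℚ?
Both have characteristic polynomial (x - 4)^3, but the minimal polynomial of A is (x - 4)^2 while the minimal polynomial of B is x - 4. The minimal polynomial is a similarity invariant, so A and B are not similar.

No.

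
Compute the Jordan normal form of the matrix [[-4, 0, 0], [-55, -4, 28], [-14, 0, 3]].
J = [[-4, 1, 0], [0, -4, 0], [0, 0, 3]]

The characteristic polynomial is det(xI - A) = (x - 3)(x + 4)^2, so the eigenvalues are -4 (algebraic multiplicity 2), 3 (algebraic multiplicity 1).

For λ = -4: rank(A + 4I) = 2, rank((A + 4I)^2) = 1. The eigenspace has dimension 3 - 2 = 1, so there is 1 Jordan block; the rank sequence gives block sizes [2].

For λ = 3: algebraic multiplicity 1 gives one 1×1 block.

Assembling the blocks gives the Jordan form J above.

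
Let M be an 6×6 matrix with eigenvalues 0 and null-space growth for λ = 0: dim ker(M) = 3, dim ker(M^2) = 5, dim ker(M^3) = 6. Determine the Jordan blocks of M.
λ = 0: successive nullity increments [3, 2, 1] count blocks of size ≥ k; block sizes are [3, 2, 1].

Jordan blocks: (0, 3), (0, 2), (0, 1)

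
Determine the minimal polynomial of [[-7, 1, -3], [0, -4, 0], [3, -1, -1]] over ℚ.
m_A(x) = (x + 4)^2

The characteristic polynomial factors as (x + 4)^3. The minimal polynomial is ∏(x - λ)^{k_λ} where k_λ is the size of the largest Jordan block at λ.

For λ = -4: rank(A + 4I) = 1, and the largest Jordan block has size 2 (the smallest k with rank((A + 4I)^k) = rank((A + 4I)^(k+1))).

So m_A(x) = (x + 4)^2.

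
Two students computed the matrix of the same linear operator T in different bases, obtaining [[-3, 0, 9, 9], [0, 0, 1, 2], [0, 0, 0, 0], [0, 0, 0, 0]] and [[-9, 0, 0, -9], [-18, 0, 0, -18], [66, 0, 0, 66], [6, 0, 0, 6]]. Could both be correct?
Both have characteristic polynomial x^3(x + 3), but the minimal polynomial of A is x^2(x + 3) while the minimal polynomial of B is x(x + 3). The minimal polynomial is a similarity invariant, so A and B are not similar.

No.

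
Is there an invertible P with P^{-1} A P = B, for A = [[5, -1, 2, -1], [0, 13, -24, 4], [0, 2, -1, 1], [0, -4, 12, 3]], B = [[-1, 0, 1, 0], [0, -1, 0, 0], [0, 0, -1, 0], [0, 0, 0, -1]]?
trace(A) = 20 but trace(B) = -4. The trace is a similarity invariant, so A and B are not similar.

No.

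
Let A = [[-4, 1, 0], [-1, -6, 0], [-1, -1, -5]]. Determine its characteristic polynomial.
χ_A(x) = (x + 5)^3

xI - A = [[x + 4, -1, 0], [1, x + 6, 0], [1, 1, x + 5]].

Expanding det(xI - A) along the first row:
det(xI - A) = + (x + 4)·det([[x + 6, 0], [1, x + 5]]) - (-1)·det([[1, 0], [1, x + 5]]) + (0)·det([[1, x + 6], [1, 1]]).

Evaluating gives χ_A(x) = x^3 + 15x^2 + 75x + 125 = (x + 5)^3.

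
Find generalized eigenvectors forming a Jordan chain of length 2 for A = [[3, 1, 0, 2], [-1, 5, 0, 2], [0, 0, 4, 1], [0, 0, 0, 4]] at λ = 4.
v_1 = [[2, 1, 0, 0]]^T, v_2 = [[-1, -1, 0, 0]]^T

We seek v_1 ∈ ker((A - 4I)^2) \ ker(A - 4I), then set v_{i+1} = (A - 4I) v_i.

One such chain is v_1 = [[2, 1, 0, 0]]^T, v_2 = [[-1, -1, 0, 0]]^T. Check: (A - 4I) v_2 = [[0, 0, 0, 0]]^T = 0.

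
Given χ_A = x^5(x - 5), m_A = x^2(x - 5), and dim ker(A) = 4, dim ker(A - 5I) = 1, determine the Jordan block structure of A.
Jordan blocks: (0, 2), (0, 1), (0, 1), (0, 1), (5, 1)

λ = 0: algebraic multiplicity 5 (exponent in χ_A), largest block size 2 (exponent in m_A), 4 blocks (geometric multiplicity). These force block sizes [2, 1, 1, 1].
λ = 5: algebraic multiplicity 1 (exponent in χ_A), largest block size 1 (exponent in m_A), 1 block (geometric multiplicity). This forces block sizes [1].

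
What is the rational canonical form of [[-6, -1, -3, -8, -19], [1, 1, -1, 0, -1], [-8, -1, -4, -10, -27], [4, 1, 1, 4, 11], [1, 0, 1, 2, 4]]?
R = [[0, 0, 0, 0, 0], [0, 0, 0, 0, 0], [0, 1, 0, 0, 0], [0, 0, 1, 0, 0], [0, 0, 0, 1, -1]]

The invariant factors of A (the non-unit diagonal entries of the Smith normal form of xI - A over ℚ[x]) are x, x^3(x + 1), each dividing the next. The characteristic polynomial is their product, x^4(x + 1).

The rational canonical form is the block-diagonal matrix of companion matrices C(f_i):
R = [[0, 0, 0, 0, 0], [0, 0, 0, 0, 0], [0, 1, 0, 0, 0], [0, 0, 1, 0, 0], [0, 0, 0, 1, -1]].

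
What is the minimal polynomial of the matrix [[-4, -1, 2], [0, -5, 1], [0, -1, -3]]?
m_A(x) = (x + 4)^3

The characteristic polynomial factors as (x + 4)^3. The minimal polynomial is ∏(x - λ)^{k_λ} where k_λ is the size of the largest Jordan block at λ.

For λ = -4: rank(A + 4I) = 2, and the largest Jordan block has size 3 (the smallest k with rank((A + 4I)^k) = rank((A + 4I)^(k+1))).

So m_A(x) = (x + 4)^3.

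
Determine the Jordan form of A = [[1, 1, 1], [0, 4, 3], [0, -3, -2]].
J = [[1, 1, 0], [0, 1, 0], [0, 0, 1]]

The characteristic polynomial is det(xI - A) = (x - 1)^3, so the eigenvalues are 1 (algebraic multiplicity 3).

For λ = 1: rank(A - I) = 1, rank((A - I)^2) = 0. The eigenspace has dimension 3 - 1 = 2, so there are 2 Jordan blocks; the rank sequence gives block sizes [2, 1].

Assembling the blocks gives the Jordan form J above.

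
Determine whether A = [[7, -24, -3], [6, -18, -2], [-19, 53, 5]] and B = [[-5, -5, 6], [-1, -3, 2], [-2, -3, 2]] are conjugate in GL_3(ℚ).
Yes.

Two matrices over a field are similar if and only if they have the same invariant factors.

Both A and B have characteristic polynomial (x + 2)^3 and minimal polynomial (x + 2)^3. Computing further, both have invariant factors (x + 2)^3. Hence A and B are similar.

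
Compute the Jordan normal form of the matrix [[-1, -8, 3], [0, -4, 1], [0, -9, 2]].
The characteristic polynomial is det(xI - A) = (x + 1)^3, so the eigenvalues are -1 (algebraic multiplicity 3).

For λ = -1: rank(A + I) = 2, rank((A + I)^2) = 1, rank((A + I)^3) = 0. The eigenspace has dimension 3 - 2 = 1, so there is 1 Jordan block; the rank sequence gives block sizes [3].

Assembling the blocks gives the Jordan form J above.

J = [[-1, 1, 0], [0, -1, 1], [0, 0, -1]]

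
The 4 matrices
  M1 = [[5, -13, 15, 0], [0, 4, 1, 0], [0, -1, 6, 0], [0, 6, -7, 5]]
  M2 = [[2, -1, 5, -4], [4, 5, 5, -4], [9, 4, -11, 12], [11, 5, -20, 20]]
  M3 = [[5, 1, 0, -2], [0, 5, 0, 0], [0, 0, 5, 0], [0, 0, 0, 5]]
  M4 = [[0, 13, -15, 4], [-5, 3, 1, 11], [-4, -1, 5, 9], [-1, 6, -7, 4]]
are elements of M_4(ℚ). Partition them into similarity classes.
4 classes: {M1}, {M2}, {M3}, {M4}

Characteristic polynomials: χ_{M1} = (x - 5)^4, χ_{M2} = (x - 4)^4, χ_{M3} = (x - 5)^4, χ_{M4} = (x - 3)^4.

{M1}: invariant factors x - 5, (x - 5)^3.

{M2}: invariant factors x - 4, (x - 4)^3.

{M3}: invariant factors x - 5, x - 5, (x - 5)^2.

{M4}: invariant factors (x - 3)^2, (x - 3)^2.

Matrices are similar if and only if their invariant-factor lists agree; the partition into similarity classes is {M1}, {M2}, {M3}, {M4}.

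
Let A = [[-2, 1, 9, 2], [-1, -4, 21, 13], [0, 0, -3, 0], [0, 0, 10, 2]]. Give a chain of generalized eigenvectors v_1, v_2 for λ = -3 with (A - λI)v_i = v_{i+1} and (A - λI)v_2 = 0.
We seek v_1 ∈ ker((A + 3I)^2) \ ker(A + 3I), then set v_{i+1} = (A + 3I) v_i.

One such chain is v_1 = [[2, 4, -1, 2]]^T, v_2 = [[1, -1, 0, 0]]^T. Check: (A + 3I) v_2 = [[0, 0, 0, 0]]^T = 0.

v_1 = [[2, 4, -1, 2]]^T, v_2 = [[1, -1, 0, 0]]^T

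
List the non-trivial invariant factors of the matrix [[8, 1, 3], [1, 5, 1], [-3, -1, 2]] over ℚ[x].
(x - 5)^3

The Jordan structure of A has elementary divisors (x - 5)^3. Arranging the block sizes at each eigenvalue in decreasing order and taking row products gives the invariant factors.

Invariant factors (smallest first, each dividing the next): (x - 5)^3.

Check: the last factor (x - 5)^3 is the minimal polynomial, and the product (x - 5)^3 is the characteristic polynomial.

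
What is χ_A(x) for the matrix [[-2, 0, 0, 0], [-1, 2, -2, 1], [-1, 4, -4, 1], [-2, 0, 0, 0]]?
xI - A = [[x + 2, 0, 0, 0], [1, x - 2, 2, -1], [1, -4, x + 4, -1], [2, 0, 0, x]].

Expanding det(xI - A) along the first row:
det(xI - A) = + (x + 2)·det([[x - 2, 2, -1], [-4, x + 4, -1], [0, 0, x]]) - (0)·det([[1, 2, -1], [1, x + 4, -1], [2, 0, x]]) + (0)·det([[1, x - 2, -1], [1, -4, -1], [2, 0, x]]) - (0)·det([[1, x - 2, 2], [1, -4, x + 4], [2, 0, 0]]).

Evaluating gives χ_A(x) = x^4 + 4x^3 + 4x^2 = x^2(x + 2)^2.

χ_A(x) = x^2(x + 2)^2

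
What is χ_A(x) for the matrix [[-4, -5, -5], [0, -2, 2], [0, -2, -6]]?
χ_A(x) = (x + 4)^3

xI - A = [[x + 4, 5, 5], [0, x + 2, -2], [0, 2, x + 6]].

Expanding det(xI - A) along the first row:
det(xI - A) = + (x + 4)·det([[x + 2, -2], [2, x + 6]]) - (5)·det([[0, -2], [0, x + 6]]) + (5)·det([[0, x + 2], [0, 2]]).

Evaluating gives χ_A(x) = x^3 + 12x^2 + 48x + 64 = (x + 4)^3.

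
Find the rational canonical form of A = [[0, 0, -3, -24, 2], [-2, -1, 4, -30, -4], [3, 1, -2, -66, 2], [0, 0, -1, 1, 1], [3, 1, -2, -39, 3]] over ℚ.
R = [[0, 0, 0, 0, 0], [1, 0, 0, 0, -90], [0, 1, 0, 0, -33], [0, 0, 1, 0, 27], [0, 0, 0, 1, 1]]

The invariant factors of A (the non-unit diagonal entries of the Smith normal form of xI - A over ℚ[x]) are x(x - 3)(x + 5)(x^2 - 3x - 6), each dividing the next. The characteristic polynomial is their product, x(x - 3)(x + 5)(x^2 - 3x - 6).

The rational canonical form is the block-diagonal matrix of companion matrices C(f_i):
R = [[0, 0, 0, 0, 0], [1, 0, 0, 0, -90], [0, 1, 0, 0, -33], [0, 0, 1, 0, 27], [0, 0, 0, 1, 1]].

Note the characteristic polynomial does not split into linear factors over ℚ, so A has no Jordan form over ℚ; the rational canonical form exists over any field.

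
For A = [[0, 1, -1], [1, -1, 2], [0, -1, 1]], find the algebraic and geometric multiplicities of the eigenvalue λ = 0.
The characteristic polynomial is x^3, so the factor x appears with exponent 3: the algebraic multiplicity is 3.

rank(A) = 2, so the eigenspace has dimension 3 - 2 = 1: the geometric multiplicity is 1.

Since 1 < 3, A is not diagonalizable.

algebraic multiplicity 3, geometric multiplicity 1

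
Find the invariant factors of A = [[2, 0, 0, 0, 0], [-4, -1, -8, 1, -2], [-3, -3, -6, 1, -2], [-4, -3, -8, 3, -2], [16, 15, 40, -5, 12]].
The Jordan structure of A has elementary divisors (x - 2)^2, (x - 2)^2, (x - 2). Arranging the block sizes at each eigenvalue in decreasing order and taking row products gives the invariant factors.

Invariant factors (smallest first, each dividing the next): x - 2, (x - 2)^2, (x - 2)^2.

Check: the last factor (x - 2)^2 is the minimal polynomial, and the product (x - 2)^5 is the characteristic polynomial.

x - 2, (x - 2)^2, (x - 2)^2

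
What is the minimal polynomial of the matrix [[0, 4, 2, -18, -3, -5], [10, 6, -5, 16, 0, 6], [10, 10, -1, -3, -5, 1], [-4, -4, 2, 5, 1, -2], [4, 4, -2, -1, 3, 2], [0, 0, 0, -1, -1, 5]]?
m_A(x) = (x - 5)^2(x - 4)^3(x + 4)

The characteristic polynomial factors as (x - 5)^2(x - 4)^3(x + 4). The minimal polynomial is ∏(x - λ)^{k_λ} where k_λ is the size of the largest Jordan block at λ.

For λ = -4: rank(A + 4I) = 5, and the largest Jordan block has size 1 (the smallest k with rank((A + 4I)^k) = rank((A + 4I)^(k+1))).
For λ = 4: rank(A - 4I) = 5, and the largest Jordan block has size 3 (the smallest k with rank((A - 4I)^k) = rank((A - 4I)^(k+1))).
For λ = 5: rank(A - 5I) = 5, and the largest Jordan block has size 2 (the smallest k with rank((A - 5I)^k) = rank((A - 5I)^(k+1))).

So m_A(x) = (x - 5)^2(x - 4)^3(x + 4).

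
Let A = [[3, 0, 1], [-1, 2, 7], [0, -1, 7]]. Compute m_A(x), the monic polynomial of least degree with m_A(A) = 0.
The characteristic polynomial factors as (x - 4)^3. The minimal polynomial is ∏(x - λ)^{k_λ} where k_λ is the size of the largest Jordan block at λ.

For λ = 4: rank(A - 4I) = 2, and the largest Jordan block has size 3 (the smallest k with rank((A - 4I)^k) = rank((A - 4I)^(k+1))).

So m_A(x) = (x - 4)^3.

m_A(x) = (x - 4)^3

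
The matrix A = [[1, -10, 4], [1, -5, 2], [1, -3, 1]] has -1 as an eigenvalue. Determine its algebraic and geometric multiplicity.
The characteristic polynomial is (x + 1)^3, so the factor x + 1 appears with exponent 3: the algebraic multiplicity is 3.

rank(A + I) = 2, so the eigenspace has dimension 3 - 2 = 1: the geometric multiplicity is 1.

Since 1 < 3, A is not diagonalizable.

algebraic multiplicity 3, geometric multiplicity 1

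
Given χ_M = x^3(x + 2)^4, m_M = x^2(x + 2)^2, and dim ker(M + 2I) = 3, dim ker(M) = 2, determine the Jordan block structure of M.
λ = -2: algebraic multiplicity 4 (exponent in χ_M), largest block size 2 (exponent in m_M), 3 blocks (geometric multiplicity). These force block sizes [2, 1, 1].
λ = 0: algebraic multiplicity 3 (exponent in χ_M), largest block size 2 (exponent in m_M), 2 blocks (geometric multiplicity). These force block sizes [2, 1].

Jordan blocks: (-2, 2), (-2, 1), (-2, 1), (0, 2), (0, 1)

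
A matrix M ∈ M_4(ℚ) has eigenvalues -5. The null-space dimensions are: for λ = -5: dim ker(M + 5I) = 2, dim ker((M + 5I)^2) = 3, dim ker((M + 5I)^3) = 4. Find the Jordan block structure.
λ = -5: successive nullity increments [2, 1, 1] count blocks of size ≥ k; block sizes are [3, 1].

Jordan blocks: (-5, 3), (-5, 1)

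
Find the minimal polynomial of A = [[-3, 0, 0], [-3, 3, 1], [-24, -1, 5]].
m_A(x) = (x - 4)^2(x + 3)

The characteristic polynomial factors as (x - 4)^2(x + 3). The minimal polynomial is ∏(x - λ)^{k_λ} where k_λ is the size of the largest Jordan block at λ.

For λ = -3: rank(A + 3I) = 2, and the largest Jordan block has size 1 (the smallest k with rank((A + 3I)^k) = rank((A + 3I)^(k+1))).
For λ = 4: rank(A - 4I) = 2, and the largest Jordan block has size 2 (the smallest k with rank((A - 4I)^k) = rank((A - 4I)^(k+1))).

So m_A(x) = (x - 4)^2(x + 3).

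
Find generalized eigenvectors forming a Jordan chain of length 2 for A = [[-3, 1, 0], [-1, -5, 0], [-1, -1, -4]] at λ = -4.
We seek v_1 ∈ ker((A + 4I)^2) \ ker(A + 4I), then set v_{i+1} = (A + 4I) v_i.

One such chain is v_1 = [[0, 1, -2]]^T, v_2 = [[1, -1, -1]]^T. Check: (A + 4I) v_2 = [[0, 0, 0]]^T = 0.

v_1 = [[0, 1, -2]]^T, v_2 = [[1, -1, -1]]^T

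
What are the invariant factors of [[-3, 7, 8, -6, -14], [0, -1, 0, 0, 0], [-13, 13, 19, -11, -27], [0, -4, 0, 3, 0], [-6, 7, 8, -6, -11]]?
The Jordan structure of A has elementary divisors (x + 1)^2, (x - 3)^2, (x - 3). Arranging the block sizes at each eigenvalue in decreasing order and taking row products gives the invariant factors.

Invariant factors (smallest first, each dividing the next): x - 3, (x - 3)^2(x + 1)^2.

Check: the last factor (x - 3)^2(x + 1)^2 is the minimal polynomial, and the product (x - 3)^3(x + 1)^2 is the characteristic polynomial.

x - 3, (x - 3)^2(x + 1)^2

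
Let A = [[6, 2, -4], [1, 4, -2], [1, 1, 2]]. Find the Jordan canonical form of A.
J = [[4, 1, 0], [0, 4, 1], [0, 0, 4]]

The characteristic polynomial is det(xI - A) = (x - 4)^3, so the eigenvalues are 4 (algebraic multiplicity 3).

For λ = 4: rank(A - 4I) = 2, rank((A - 4I)^2) = 1, rank((A - 4I)^3) = 0. The eigenspace has dimension 3 - 2 = 1, so there is 1 Jordan block; the rank sequence gives block sizes [3].

Assembling the blocks gives the Jordan form J above.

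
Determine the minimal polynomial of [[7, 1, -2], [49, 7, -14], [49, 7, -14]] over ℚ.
The characteristic polynomial factors as x^3. The minimal polynomial is ∏(x - λ)^{k_λ} where k_λ is the size of the largest Jordan block at λ.

For λ = 0: rank(A) = 1, and the largest Jordan block has size 2 (the smallest k with rank(A^k) = rank(A^(k+1))).

So m_A(x) = x^2.

m_A(x) = x^2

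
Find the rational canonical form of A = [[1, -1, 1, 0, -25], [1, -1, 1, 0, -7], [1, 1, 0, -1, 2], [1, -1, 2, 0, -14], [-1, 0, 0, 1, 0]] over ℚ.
R = [[0, 0, 0, 0, -18], [1, 0, 0, 0, -18], [0, 1, 0, 0, 2], [0, 0, 1, 0, 11], [0, 0, 0, 1, 0]]

The invariant factors of A (the non-unit diagonal entries of the Smith normal form of xI - A over ℚ[x]) are (x - 3)(x + 3)(x^3 - 2x - 2), each dividing the next. The characteristic polynomial is their product, (x - 3)(x + 3)(x^3 - 2x - 2).

The rational canonical form is the block-diagonal matrix of companion matrices C(f_i):
R = [[0, 0, 0, 0, -18], [1, 0, 0, 0, -18], [0, 1, 0, 0, 2], [0, 0, 1, 0, 11], [0, 0, 0, 1, 0]].

Note the characteristic polynomial does not split into linear factors over ℚ, so A has no Jordan form over ℚ; the rational canonical form exists over any field.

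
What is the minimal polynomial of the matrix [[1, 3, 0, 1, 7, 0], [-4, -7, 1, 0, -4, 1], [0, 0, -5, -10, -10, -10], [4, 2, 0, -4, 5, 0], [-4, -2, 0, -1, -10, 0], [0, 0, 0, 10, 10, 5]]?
m_A(x) = (x - 5)(x + 5)^3

The characteristic polynomial factors as (x - 5)(x + 5)^5. The minimal polynomial is ∏(x - λ)^{k_λ} where k_λ is the size of the largest Jordan block at λ.

For λ = -5: rank(A + 5I) = 4, and the largest Jordan block has size 3 (the smallest k with rank((A + 5I)^k) = rank((A + 5I)^(k+1))).
For λ = 5: rank(A - 5I) = 5, and the largest Jordan block has size 1 (the smallest k with rank((A - 5I)^k) = rank((A - 5I)^(k+1))).

So m_A(x) = (x - 5)(x + 5)^3.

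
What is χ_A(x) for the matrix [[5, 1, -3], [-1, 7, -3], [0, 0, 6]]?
χ_A(x) = (x - 6)^3

xI - A = [[x - 5, -1, 3], [1, x - 7, 3], [0, 0, x - 6]].

Expanding det(xI - A) along the first row:
det(xI - A) = + (x - 5)·det([[x - 7, 3], [0, x - 6]]) - (-1)·det([[1, 3], [0, x - 6]]) + (3)·det([[1, x - 7], [0, 0]]).

Evaluating gives χ_A(x) = x^3 - 18x^2 + 108x - 216 = (x - 6)^3.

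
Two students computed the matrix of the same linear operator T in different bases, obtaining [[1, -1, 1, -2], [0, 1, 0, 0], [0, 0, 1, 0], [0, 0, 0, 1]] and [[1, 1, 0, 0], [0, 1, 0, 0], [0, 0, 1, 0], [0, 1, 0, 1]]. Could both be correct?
Yes.

Two matrices over a field are similar if and only if they have the same invariant factors.

Both A and B have characteristic polynomial (x - 1)^4 and minimal polynomial (x - 1)^2. Computing further, both have invariant factors x - 1, x - 1, (x - 1)^2. Hence A and B are similar.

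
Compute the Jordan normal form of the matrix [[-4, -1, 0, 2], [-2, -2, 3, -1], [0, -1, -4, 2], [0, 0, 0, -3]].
The characteristic polynomial is det(xI - A) = (x + 3)^3(x + 4), so the eigenvalues are -4 (algebraic multiplicity 1), -3 (algebraic multiplicity 3).

For λ = -4: algebraic multiplicity 1 gives one 1×1 block.

For λ = -3: rank(A + 3I) = 3, rank((A + 3I)^2) = 2, rank((A + 3I)^3) = 1. The eigenspace has dimension 4 - 3 = 1, so there is 1 Jordan block; the rank sequence gives block sizes [3].

Assembling the blocks gives the Jordan form J above.

J = [[-4, 0, 0, 0], [0, -3, 1, 0], [0, 0, -3, 1], [0, 0, 0, -3]]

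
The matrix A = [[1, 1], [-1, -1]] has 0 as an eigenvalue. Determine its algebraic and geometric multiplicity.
The characteristic polynomial is x^2, so the factor x appears with exponent 2: the algebraic multiplicity is 2.

rank(A) = 1, so the eigenspace has dimension 2 - 1 = 1: the geometric multiplicity is 1.

Since 1 < 2, A is not diagonalizable.

algebraic multiplicity 2, geometric multiplicity 1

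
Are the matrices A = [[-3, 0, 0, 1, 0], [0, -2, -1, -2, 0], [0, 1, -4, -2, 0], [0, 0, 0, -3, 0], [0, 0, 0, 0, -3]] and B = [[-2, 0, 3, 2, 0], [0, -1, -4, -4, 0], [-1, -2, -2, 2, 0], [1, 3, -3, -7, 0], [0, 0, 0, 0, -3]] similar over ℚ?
Yes.

Two matrices over a field are similar if and only if they have the same invariant factors.

Both A and B have characteristic polynomial (x + 3)^5 and minimal polynomial (x + 3)^2. Computing further, both have invariant factors x + 3, (x + 3)^2, (x + 3)^2. Hence A and B are similar.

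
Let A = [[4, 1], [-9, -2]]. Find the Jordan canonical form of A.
J = [[1, 1], [0, 1]]

The characteristic polynomial is det(xI - A) = (x - 1)^2, so the eigenvalues are 1 (algebraic multiplicity 2).

For λ = 1: rank(A - I) = 1, rank((A - I)^2) = 0. The eigenspace has dimension 2 - 1 = 1, so there is 1 Jordan block; the rank sequence gives block sizes [2].

Assembling the blocks gives the Jordan form J above.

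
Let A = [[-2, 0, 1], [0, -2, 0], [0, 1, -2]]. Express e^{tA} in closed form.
A has Jordan form J = [[-2, 1, 0], [0, -2, 1], [0, 0, -2]] with A = PJP^{-1}, so e^{tA} = P e^{tJ} P^{-1}.

For a Jordan block J_k(λ), e^{tJ_k(λ)} = e^{λt} · (I + tN + t^2 N^2/2! + ... + t^{k-1} N^{k-1}/(k-1)!) where N is the nilpotent superdiagonal part.

Assembling the blocks and conjugating back gives the entries of e^{tA} as shown above.

e^{tA} = [[e^{-2*t}, t^2*e^{-2*t}/2, t*e^{-2*t}], [0, e^{-2*t}, 0], [0, t*e^{-2*t}, e^{-2*t}]]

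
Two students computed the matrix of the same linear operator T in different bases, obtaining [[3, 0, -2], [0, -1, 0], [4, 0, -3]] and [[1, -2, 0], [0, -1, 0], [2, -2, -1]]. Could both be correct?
Yes.

Two matrices over a field are similar if and only if they have the same invariant factors.

Both A and B have characteristic polynomial (x - 1)(x + 1)^2 and minimal polynomial (x - 1)(x + 1). Computing further, both have invariant factors x + 1, (x - 1)(x + 1). Hence A and B are similar.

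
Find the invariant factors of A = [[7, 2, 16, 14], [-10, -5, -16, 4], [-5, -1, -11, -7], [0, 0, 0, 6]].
x + 3, (x - 6)(x + 3)^2

The Jordan structure of A has elementary divisors (x + 3)^2, (x + 3), (x - 6). Arranging the block sizes at each eigenvalue in decreasing order and taking row products gives the invariant factors.

Invariant factors (smallest first, each dividing the next): x + 3, (x - 6)(x + 3)^2.

Check: the last factor (x - 6)(x + 3)^2 is the minimal polynomial, and the product (x - 6)(x + 3)^3 is the characteristic polynomial.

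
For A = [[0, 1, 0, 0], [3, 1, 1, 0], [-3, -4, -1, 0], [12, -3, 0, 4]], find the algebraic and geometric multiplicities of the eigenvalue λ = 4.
The characteristic polynomial is x^3(x - 4), so the factor x - 4 appears with exponent 1: the algebraic multiplicity is 1.

rank(A - 4I) = 3, so the eigenspace has dimension 4 - 3 = 1: the geometric multiplicity is 1.

algebraic multiplicity 1, geometric multiplicity 1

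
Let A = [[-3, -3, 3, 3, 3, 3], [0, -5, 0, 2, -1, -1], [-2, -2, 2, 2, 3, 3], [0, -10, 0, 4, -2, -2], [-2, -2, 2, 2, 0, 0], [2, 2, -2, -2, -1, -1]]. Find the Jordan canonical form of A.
J = [[-1, 1, 0, 0, 0, 0], [0, -1, 1, 0, 0, 0], [0, 0, -1, 0, 0, 0], [0, 0, 0, 0, 0, 0], [0, 0, 0, 0, 0, 0], [0, 0, 0, 0, 0, 0]]

The characteristic polynomial is det(xI - A) = x^3(x + 1)^3, so the eigenvalues are -1 (algebraic multiplicity 3), 0 (algebraic multiplicity 3).

For λ = -1: rank(A + I) = 5, rank((A + I)^2) = 4, rank((A + I)^3) = 3. The eigenspace has dimension 6 - 5 = 1, so there is 1 Jordan block; the rank sequence gives block sizes [3].

For λ = 0: rank(A) = 3. The eigenspace has dimension 6 - 3 = 3, so there are 3 Jordan blocks; the rank sequence gives block sizes [1, 1, 1].

Assembling the blocks gives the Jordan form J above.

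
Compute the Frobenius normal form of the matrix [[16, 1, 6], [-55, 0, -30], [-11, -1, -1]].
The invariant factors of A (the non-unit diagonal entries of the Smith normal form of xI - A over ℚ[x]) are x - 5, (x - 5)^2, each dividing the next. The characteristic polynomial is their product, (x - 5)^3.

The rational canonical form is the block-diagonal matrix of companion matrices C(f_i):
R = [[5, 0, 0], [0, 0, -25], [0, 1, 10]].

R = [[5, 0, 0], [0, 0, -25], [0, 1, 10]]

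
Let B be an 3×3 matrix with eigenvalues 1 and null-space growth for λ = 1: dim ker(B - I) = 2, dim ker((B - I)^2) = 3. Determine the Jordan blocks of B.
Jordan blocks: (1, 2), (1, 1)

λ = 1: successive nullity increments [2, 1] count blocks of size ≥ k; block sizes are [2, 1].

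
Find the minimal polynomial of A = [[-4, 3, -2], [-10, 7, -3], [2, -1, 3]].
The characteristic polynomial factors as (x - 2)^3. The minimal polynomial is ∏(x - λ)^{k_λ} where k_λ is the size of the largest Jordan block at λ.

For λ = 2: rank(A - 2I) = 2, and the largest Jordan block has size 3 (the smallest k with rank((A - 2I)^k) = rank((A - 2I)^(k+1))).

So m_A(x) = (x - 2)^3.

m_A(x) = (x - 2)^3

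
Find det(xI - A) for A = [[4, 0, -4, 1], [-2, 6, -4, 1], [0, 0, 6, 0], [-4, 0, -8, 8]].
xI - A = [[x - 4, 0, 4, -1], [2, x - 6, 4, -1], [0, 0, x - 6, 0], [4, 0, 8, x - 8]].

Expanding det(xI - A) along the first row:
det(xI - A) = + (x - 4)·det([[x - 6, 4, -1], [0, x - 6, 0], [0, 8, x - 8]]) - (0)·det([[2, 4, -1], [0, x - 6, 0], [4, 8, x - 8]]) + (4)·det([[2, x - 6, -1], [0, 0, 0], [4, 0, x - 8]]) - (-1)·det([[2, x - 6, 4], [0, 0, x - 6], [4, 0, 8]]).

Evaluating gives χ_A(x) = x^4 - 24x^3 + 216x^2 - 864x + 1296 = (x - 6)^4.

χ_A(x) = (x - 6)^4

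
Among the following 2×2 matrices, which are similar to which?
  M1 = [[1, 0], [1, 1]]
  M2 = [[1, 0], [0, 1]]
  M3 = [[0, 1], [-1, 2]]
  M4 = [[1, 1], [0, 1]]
2 classes: {M1, M3, M4}, {M2}

Characteristic polynomials: χ_{M1} = (x - 1)^2, χ_{M2} = (x - 1)^2, χ_{M3} = (x - 1)^2, χ_{M4} = (x - 1)^2.

{M1, M3, M4}: invariant factors (x - 1)^2.

{M2}: invariant factors x - 1, x - 1.

Matrices are similar if and only if their invariant-factor lists agree; the partition into similarity classes is {M1, M3, M4}, {M2}.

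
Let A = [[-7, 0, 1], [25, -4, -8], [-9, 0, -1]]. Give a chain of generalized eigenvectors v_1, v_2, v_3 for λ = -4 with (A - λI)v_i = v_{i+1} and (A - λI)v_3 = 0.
v_1 = [[0, -2, 1]]^T, v_2 = [[1, -8, 3]]^T, v_3 = [[0, 1, 0]]^T

We seek v_1 ∈ ker((A + 4I)^3) \ ker((A + 4I)^2), then set v_{i+1} = (A + 4I) v_i.

One such chain is v_1 = [[0, -2, 1]]^T, v_2 = [[1, -8, 3]]^T, v_3 = [[0, 1, 0]]^T. Check: (A + 4I) v_3 = [[0, 0, 0]]^T = 0.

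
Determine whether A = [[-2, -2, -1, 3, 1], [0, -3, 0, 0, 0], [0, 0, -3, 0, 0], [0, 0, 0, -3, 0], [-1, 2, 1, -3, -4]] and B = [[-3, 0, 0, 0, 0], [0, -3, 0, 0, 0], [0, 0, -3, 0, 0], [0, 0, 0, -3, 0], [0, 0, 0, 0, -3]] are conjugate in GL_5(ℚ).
Both have characteristic polynomial (x + 3)^5, but the minimal polynomial of A is (x + 3)^2 while the minimal polynomial of B is x + 3. The minimal polynomial is a similarity invariant, so A and B are not similar.

No.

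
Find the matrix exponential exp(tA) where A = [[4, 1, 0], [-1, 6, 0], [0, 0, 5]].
e^{tA} = [[(1 - t)*e^{5*t}, t*e^{5*t}, 0], [-t*e^{5*t}, (t + 1)*e^{5*t}, 0], [0, 0, e^{5*t}]]

A has Jordan form J = [[5, 1, 0], [0, 5, 0], [0, 0, 5]] with A = PJP^{-1}, so e^{tA} = P e^{tJ} P^{-1}.

For a Jordan block J_k(λ), e^{tJ_k(λ)} = e^{λt} · (I + tN + t^2 N^2/2! + ... + t^{k-1} N^{k-1}/(k-1)!) where N is the nilpotent superdiagonal part.

Assembling the blocks and conjugating back gives the entries of e^{tA} as shown above.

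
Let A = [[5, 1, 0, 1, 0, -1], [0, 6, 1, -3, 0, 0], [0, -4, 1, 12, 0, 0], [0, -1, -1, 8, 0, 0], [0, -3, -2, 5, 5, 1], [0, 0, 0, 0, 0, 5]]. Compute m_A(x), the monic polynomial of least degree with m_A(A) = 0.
The characteristic polynomial factors as (x - 5)^6. The minimal polynomial is ∏(x - λ)^{k_λ} where k_λ is the size of the largest Jordan block at λ.

For λ = 5: rank(A - 5I) = 2, and the largest Jordan block has size 2 (the smallest k with rank((A - 5I)^k) = rank((A - 5I)^(k+1))).

So m_A(x) = (x - 5)^2.

m_A(x) = (x - 5)^2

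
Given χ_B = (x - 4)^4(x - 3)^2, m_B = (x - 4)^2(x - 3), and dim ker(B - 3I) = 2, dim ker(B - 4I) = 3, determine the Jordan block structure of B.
Jordan blocks: (3, 1), (3, 1), (4, 2), (4, 1), (4, 1)

λ = 3: algebraic multiplicity 2 (exponent in χ_B), largest block size 1 (exponent in m_B), 2 blocks (geometric multiplicity). These force block sizes [1, 1].
λ = 4: algebraic multiplicity 4 (exponent in χ_B), largest block size 2 (exponent in m_B), 3 blocks (geometric multiplicity). These force block sizes [2, 1, 1].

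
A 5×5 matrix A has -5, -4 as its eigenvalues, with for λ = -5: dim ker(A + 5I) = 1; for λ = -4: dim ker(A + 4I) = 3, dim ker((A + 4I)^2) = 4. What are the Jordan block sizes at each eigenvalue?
Jordan blocks: (-5, 1), (-4, 2), (-4, 1), (-4, 1)

λ = -5: successive nullity increments [1] count blocks of size ≥ k; block sizes are [1].
λ = -4: successive nullity increments [3, 1] count blocks of size ≥ k; block sizes are [2, 1, 1].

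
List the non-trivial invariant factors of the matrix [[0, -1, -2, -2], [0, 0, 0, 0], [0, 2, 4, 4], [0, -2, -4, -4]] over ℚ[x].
x, x, x^2

The Jordan structure of A has elementary divisors x^2, x, x. Arranging the block sizes at each eigenvalue in decreasing order and taking row products gives the invariant factors.

Invariant factors (smallest first, each dividing the next): x, x, x^2.

Check: the last factor x^2 is the minimal polynomial, and the product x^4 is the characteristic polynomial.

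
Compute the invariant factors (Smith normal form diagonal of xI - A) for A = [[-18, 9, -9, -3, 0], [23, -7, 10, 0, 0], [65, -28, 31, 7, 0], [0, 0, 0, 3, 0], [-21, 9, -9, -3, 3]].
x - 3, x(x - 3)^3

The Jordan structure of A has elementary divisors x, (x - 3)^3, (x - 3). Arranging the block sizes at each eigenvalue in decreasing order and taking row products gives the invariant factors.

Invariant factors (smallest first, each dividing the next): x - 3, x(x - 3)^3.

Check: the last factor x(x - 3)^3 is the minimal polynomial, and the product x(x - 3)^4 is the characteristic polynomial.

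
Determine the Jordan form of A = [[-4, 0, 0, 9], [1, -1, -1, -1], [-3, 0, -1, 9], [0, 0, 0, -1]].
J = [[-4, 0, 0, 0], [0, -1, 1, 0], [0, 0, -1, 0], [0, 0, 0, -1]]

The characteristic polynomial is det(xI - A) = (x + 1)^3(x + 4), so the eigenvalues are -4 (algebraic multiplicity 1), -1 (algebraic multiplicity 3).

For λ = -4: algebraic multiplicity 1 gives one 1×1 block.

For λ = -1: rank(A + I) = 2, rank((A + I)^2) = 1. The eigenspace has dimension 4 - 2 = 2, so there are 2 Jordan blocks; the rank sequence gives block sizes [2, 1].

Assembling the blocks gives the Jordan form J above.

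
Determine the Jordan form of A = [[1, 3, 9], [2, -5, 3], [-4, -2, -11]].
J = [[-5, 1, 0], [0, -5, 1], [0, 0, -5]]

The characteristic polynomial is det(xI - A) = (x + 5)^3, so the eigenvalues are -5 (algebraic multiplicity 3).

For λ = -5: rank(A + 5I) = 2, rank((A + 5I)^2) = 1, rank((A + 5I)^3) = 0. The eigenspace has dimension 3 - 2 = 1, so there is 1 Jordan block; the rank sequence gives block sizes [3].

Assembling the blocks gives the Jordan form J above.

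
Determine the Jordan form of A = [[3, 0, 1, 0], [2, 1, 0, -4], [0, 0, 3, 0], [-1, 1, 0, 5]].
J = [[3, 1, 0, 0], [0, 3, 1, 0], [0, 0, 3, 0], [0, 0, 0, 3]]

The characteristic polynomial is det(xI - A) = (x - 3)^4, so the eigenvalues are 3 (algebraic multiplicity 4).

For λ = 3: rank(A - 3I) = 2, rank((A - 3I)^2) = 1, rank((A - 3I)^3) = 0. The eigenspace has dimension 4 - 2 = 2, so there are 2 Jordan blocks; the rank sequence gives block sizes [3, 1].

Assembling the blocks gives the Jordan form J above.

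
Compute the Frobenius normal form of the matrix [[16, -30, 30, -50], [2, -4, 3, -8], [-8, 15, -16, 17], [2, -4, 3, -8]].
R = [[-4, 0, 0, 0], [0, 0, 0, 0], [0, 1, 0, -16], [0, 0, 1, -8]]

The invariant factors of A (the non-unit diagonal entries of the Smith normal form of xI - A over ℚ[x]) are x + 4, x(x + 4)^2, each dividing the next. The characteristic polynomial is their product, x(x + 4)^3.

The rational canonical form is the block-diagonal matrix of companion matrices C(f_i):
R = [[-4, 0, 0, 0], [0, 0, 0, 0], [0, 1, 0, -16], [0, 0, 1, -8]].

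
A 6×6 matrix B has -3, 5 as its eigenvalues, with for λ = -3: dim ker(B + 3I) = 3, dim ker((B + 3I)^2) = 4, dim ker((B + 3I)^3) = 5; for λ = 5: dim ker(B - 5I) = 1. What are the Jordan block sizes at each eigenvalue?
λ = -3: successive nullity increments [3, 1, 1] count blocks of size ≥ k; block sizes are [3, 1, 1].
λ = 5: successive nullity increments [1] count blocks of size ≥ k; block sizes are [1].

Jordan blocks: (-3, 3), (-3, 1), (-3, 1), (5, 1)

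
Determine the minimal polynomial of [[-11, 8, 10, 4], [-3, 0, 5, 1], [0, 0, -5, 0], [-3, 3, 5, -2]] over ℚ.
The characteristic polynomial factors as (x + 3)(x + 5)^3. The minimal polynomial is ∏(x - λ)^{k_λ} where k_λ is the size of the largest Jordan block at λ.

For λ = -5: rank(A + 5I) = 2, and the largest Jordan block has size 2 (the smallest k with rank((A + 5I)^k) = rank((A + 5I)^(k+1))).
For λ = -3: rank(A + 3I) = 3, and the largest Jordan block has size 1 (the smallest k with rank((A + 3I)^k) = rank((A + 3I)^(k+1))).

So m_A(x) = (x + 3)(x + 5)^2.

m_A(x) = (x + 3)(x + 5)^2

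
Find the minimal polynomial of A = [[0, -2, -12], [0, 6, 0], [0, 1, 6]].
The characteristic polynomial factors as x(x - 6)^2. The minimal polynomial is ∏(x - λ)^{k_λ} where k_λ is the size of the largest Jordan block at λ.

For λ = 0: rank(A) = 2, and the largest Jordan block has size 1 (the smallest k with rank(A^k) = rank(A^(k+1))).
For λ = 6: rank(A - 6I) = 2, and the largest Jordan block has size 2 (the smallest k with rank((A - 6I)^k) = rank((A - 6I)^(k+1))).

So m_A(x) = x(x - 6)^2.

m_A(x) = x(x - 6)^2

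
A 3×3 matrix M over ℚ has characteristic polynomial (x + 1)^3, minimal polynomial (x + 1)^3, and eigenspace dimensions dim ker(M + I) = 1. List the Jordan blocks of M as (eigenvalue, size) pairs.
λ = -1: algebraic multiplicity 3 (exponent in χ_M), largest block size 3 (exponent in m_M), 1 block (geometric multiplicity). This forces block sizes [3].

Jordan blocks: (-1, 3)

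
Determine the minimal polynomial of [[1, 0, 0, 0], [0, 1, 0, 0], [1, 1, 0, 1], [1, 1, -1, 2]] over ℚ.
m_A(x) = (x - 1)^2

The characteristic polynomial factors as (x - 1)^4. The minimal polynomial is ∏(x - λ)^{k_λ} where k_λ is the size of the largest Jordan block at λ.

For λ = 1: rank(A - I) = 1, and the largest Jordan block has size 2 (the smallest k with rank((A - I)^k) = rank((A - I)^(k+1))).

So m_A(x) = (x - 1)^2.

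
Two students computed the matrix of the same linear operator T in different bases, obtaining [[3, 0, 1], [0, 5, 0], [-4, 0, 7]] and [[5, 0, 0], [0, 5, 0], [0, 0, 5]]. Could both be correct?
No.

Both have characteristic polynomial (x - 5)^3, but the minimal polynomial of A is (x - 5)^2 while the minimal polynomial of B is x - 5. The minimal polynomial is a similarity invariant, so A and B are not similar.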